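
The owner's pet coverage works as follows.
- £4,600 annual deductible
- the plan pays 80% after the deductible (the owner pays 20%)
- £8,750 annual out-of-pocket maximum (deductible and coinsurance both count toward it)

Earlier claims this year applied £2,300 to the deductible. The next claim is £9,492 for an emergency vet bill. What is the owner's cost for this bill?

£3,738.40

Deductible still to meet: £4,600 − £2,300 = £2,300.
The remaining £7,192 (= £9,492 − £2,300) moves to coinsurance.
Coinsurance: £7,192 × 20% = £1,438.40.
So the owner owes £2,300 + £1,438.40 = £3,738.40 before any cap.
Cumulative spending £2,300 + £3,738.40 = £6,038.40 stays under the £8,750 maximum.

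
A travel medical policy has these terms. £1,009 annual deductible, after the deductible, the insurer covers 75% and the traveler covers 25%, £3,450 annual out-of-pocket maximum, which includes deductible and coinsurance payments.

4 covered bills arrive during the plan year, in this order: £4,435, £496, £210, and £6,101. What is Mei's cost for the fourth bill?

Bill 1, £4,435: deductible takes £1,009, £3,426 remains; coinsurance £3,426 × 25% = £856.50. Traveler pays £1,865.50; OOP now £1,865.50.
Bill 2, £496: deductible already satisfied, so traveler's share is 25% × £496 = £124. Traveler pays £124; OOP now £1,989.50.
Bill 3, £210: deductible already satisfied, so traveler's share is 25% × £210 = £52.50. Traveler owes £52.50 (running OOP £2,042).
Bill 4, £6,101: 25% coinsurance on £6,101 = £1,525.25. Adding that to £2,042 gives £3,567.25, past the £3,450 cap; traveler pays only £3,450 − £2,042 = £1,408.

£1,408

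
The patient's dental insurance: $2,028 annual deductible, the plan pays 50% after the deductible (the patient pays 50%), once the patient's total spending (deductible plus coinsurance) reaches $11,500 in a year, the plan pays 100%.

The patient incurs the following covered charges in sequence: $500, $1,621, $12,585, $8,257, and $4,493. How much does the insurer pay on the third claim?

$6,292.50

Claim 1 — $500: all of it applies to the deductible. Cost to patient: $500. OOP to date $500. Plan pays $500 − $500 = $0.
Claim 2 — $1,621: $1,528 finishes the deductible; $93 goes to coinsurance; 50% of $93 = $46.50. Patient owes $1,574.50 (running OOP $2,074.50). Plan pays $1,621 − $1,574.50 = $46.50.
Claim 3 — $12,585: deductible already satisfied, so patient's share is 50% × $12,585 = $6,292.50. Patient pays $6,292.50; OOP now $8,367. Insurer: $12,585 − $6,292.50 = $6,292.50.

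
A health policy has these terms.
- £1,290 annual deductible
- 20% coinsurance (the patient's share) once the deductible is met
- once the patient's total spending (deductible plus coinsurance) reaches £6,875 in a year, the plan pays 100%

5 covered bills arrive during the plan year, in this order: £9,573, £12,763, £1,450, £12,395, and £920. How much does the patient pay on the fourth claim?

£1,085.80

Bill 1, £9,573: £1,290 to deductible, leaving £8,283; patient's 20% is £1,656.60. Cost to patient: £2,946.60. OOP to date £2,946.60.
Bill 2, £12,763: deductible met; 20% of £12,763 = £2,552.60. Patient pays £2,552.60; OOP now £5,499.20.
Bill 3, £1,450: deductible met; 20% of £1,450 = £290. Cost to patient: £290. OOP to date £5,789.20.
Bill 4, £12,395: 20% coinsurance on £12,395 = £2,479. Adding that to £5,789.20 gives £8,268.20, past the £6,875 cap; patient pays only £6,875 − £5,789.20 = £1,085.80.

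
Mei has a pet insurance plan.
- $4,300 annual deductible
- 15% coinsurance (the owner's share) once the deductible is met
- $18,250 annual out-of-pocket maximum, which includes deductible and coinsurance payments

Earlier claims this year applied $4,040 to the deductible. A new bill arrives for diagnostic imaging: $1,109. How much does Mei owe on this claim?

$387.35

Deductible still to meet: $4,300 − $4,040 = $260.
After the $260 deductible portion, $1,109 − $260 = $849 is subject to coinsurance.
Coinsurance: $849 × 15% = $127.35.
So the owner owes $260 + $127.35 = $387.35 before any cap.
Cumulative spending $4,040 + $387.35 = $4,427.35 stays under the $18,250 maximum.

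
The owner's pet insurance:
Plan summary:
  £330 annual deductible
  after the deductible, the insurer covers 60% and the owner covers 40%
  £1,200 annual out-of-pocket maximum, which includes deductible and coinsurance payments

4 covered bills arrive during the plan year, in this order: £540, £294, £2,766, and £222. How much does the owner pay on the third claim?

Claim 1 (£540): £330 to deductible, leaving £210; owner's 40% is £84. Owner owes £414 (running OOP £414).
Claim 2 (£294): deductible met; 40% of £294 = £117.60. Cost to owner: £117.60. OOP to date £531.60.
Claim 3 (£2,766): deductible met; 40% of £2,766 = £1,106.40. OOP would hit £1,638 > £1,200, so the cap limits the owner to £1,200 − £531.60 = £668.40.

£668.40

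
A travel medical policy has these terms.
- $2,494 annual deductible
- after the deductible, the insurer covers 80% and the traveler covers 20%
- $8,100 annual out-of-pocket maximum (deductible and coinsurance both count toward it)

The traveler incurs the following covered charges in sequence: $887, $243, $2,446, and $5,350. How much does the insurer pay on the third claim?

$865.60

#1 ($887): fully absorbed by the deductible. Traveler owes $887 (running OOP $887). Insurer: $887 − $887 = $0.
#2 ($243): fully absorbed by the deductible. Cost to traveler: $243. OOP to date $1,130. Insurer: $243 − $243 = $0.
#3 ($2,446): $1,364 finishes the deductible; $1,082 goes to coinsurance; 20% of $1,082 = $216.40. Traveler pays $1,580.40; OOP now $2,710.40. Insurer: $2,446 − $1,580.40 = $865.60.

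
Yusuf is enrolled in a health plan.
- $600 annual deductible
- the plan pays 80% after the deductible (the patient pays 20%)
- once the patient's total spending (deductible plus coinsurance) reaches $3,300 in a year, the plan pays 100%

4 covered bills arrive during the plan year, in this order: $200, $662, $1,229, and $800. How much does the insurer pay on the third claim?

Claim 1 ($200): entire amount goes to the deductible. Patient owes $200 (running OOP $200). Insurer: $200 − $200 = $0.
Claim 2 ($662): $400 finishes the deductible; $262 goes to coinsurance; patient's 20% is $52.40. Cost to patient: $452.40. OOP to date $652.40. Insurer: $662 − $452.40 = $209.60.
Claim 3 ($1,229): deductible met; 20% of $1,229 = $245.80. Patient pays $245.80; OOP now $898.20. Plan pays $1,229 − $245.80 = $983.20.

$983.20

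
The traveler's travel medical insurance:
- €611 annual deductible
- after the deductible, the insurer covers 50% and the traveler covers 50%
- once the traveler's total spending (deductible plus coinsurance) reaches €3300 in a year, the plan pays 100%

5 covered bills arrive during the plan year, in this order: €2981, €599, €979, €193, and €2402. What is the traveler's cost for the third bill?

€489.50

Claim 1 — €2981: €611 to deductible, leaving €2370; traveler's 50% is €1185. Cost to traveler: €1796. OOP to date €1796.
Claim 2 — €599: deductible met; 50% of €599 = €299.50. Cost to traveler: €299.50. OOP to date €2095.50.
Claim 3 — €979: deductible met; 50% of €979 = €489.50. Traveler owes €489.50 (running OOP €2585).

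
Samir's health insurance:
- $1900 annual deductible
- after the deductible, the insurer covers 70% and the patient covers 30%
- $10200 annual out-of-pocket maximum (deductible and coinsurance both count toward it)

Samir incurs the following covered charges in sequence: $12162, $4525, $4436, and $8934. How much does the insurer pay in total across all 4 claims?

$19857

#1 ($12162): $1900 to deductible, leaving $10262; patient's 30% is $3078.60. Patient pays $4978.60; OOP now $4978.60. Plan pays $12162 − $4978.60 = $7183.40.
#2 ($4525): deductible met; 30% of $4525 = $1357.50. Cost to patient: $1357.50. OOP to date $6336.10. Insurer: $4525 − $1357.50 = $3167.50.
#3 ($4436): 30% coinsurance on $4436 = $1330.80. Patient owes $1330.80 (running OOP $7666.90). Plan pays $4436 − $1330.80 = $3105.20.
#4 ($8934): deductible met; 30% of $8934 = $2680.20. OOP would hit $10347.10 > $10200, so the cap limits the patient to $10200 − $7666.90 = $2533.10. Plan pays $8934 − $2533.10 = $6400.90.
Insurer total: $7183.40 + $3167.50 + $3105.20 + $6400.90 = $19857.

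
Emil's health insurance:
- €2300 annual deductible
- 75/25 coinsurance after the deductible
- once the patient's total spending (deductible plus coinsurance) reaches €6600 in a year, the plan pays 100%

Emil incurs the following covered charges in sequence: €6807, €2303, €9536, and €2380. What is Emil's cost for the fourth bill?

€213.50

Claim 1 (€6807): €2300 finishes the deductible; €4507 goes to coinsurance; patient's 25% is €1126.75. Patient owes €3426.75 (running OOP €3426.75).
Claim 2 (€2303): 25% coinsurance on €2303 = €575.75. Patient pays €575.75; OOP now €4002.50.
Claim 3 (€9536): 25% coinsurance on €9536 = €2384. Patient owes €2384 (running OOP €6386.50).
Claim 4 (€2380): deductible already satisfied, so patient's share is 25% × €2380 = €595. OOP would hit €6981.50 > €6600, so the cap limits the patient to €6600 − €6386.50 = €213.50.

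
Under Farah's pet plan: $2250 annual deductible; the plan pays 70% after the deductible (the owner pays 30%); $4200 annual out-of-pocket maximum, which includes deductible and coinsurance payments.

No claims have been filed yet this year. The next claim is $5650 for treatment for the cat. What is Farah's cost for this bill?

The full $2250 deductible is still open; $2250 of this bill applies to it.
That leaves $5650 − $2250 = $3400 for coinsurance.
Coinsurance: $3400 × 30% = $1020.
So the owner owes $2250 + $1020 = $3270 before any cap.
Year-to-date out-of-pocket becomes $0 + $3270 = $3270, still under the $4200 maximum, so no cap applies.

$3270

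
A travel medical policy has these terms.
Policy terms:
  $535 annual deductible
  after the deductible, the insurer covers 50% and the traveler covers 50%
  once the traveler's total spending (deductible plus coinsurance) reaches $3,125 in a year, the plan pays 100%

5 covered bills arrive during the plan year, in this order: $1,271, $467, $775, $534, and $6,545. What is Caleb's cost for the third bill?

$387.50

Bill 1, $1,271: $535 to deductible, leaving $736; coinsurance $736 × 50% = $368. Traveler pays $903; OOP now $903.
Bill 2, $467: deductible already satisfied, so traveler's share is 50% × $467 = $233.50. Traveler pays $233.50; OOP now $1,136.50.
Bill 3, $775: deductible already satisfied, so traveler's share is 50% × $775 = $387.50. Traveler pays $387.50; OOP now $1,524.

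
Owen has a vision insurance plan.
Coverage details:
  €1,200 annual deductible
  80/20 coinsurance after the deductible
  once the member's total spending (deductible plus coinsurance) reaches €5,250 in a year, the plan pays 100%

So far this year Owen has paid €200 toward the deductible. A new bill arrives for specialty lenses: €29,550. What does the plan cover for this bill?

€24,500

Deductible still to meet: €1,200 − €200 = €1,000.
The remaining €28,550 (= €29,550 − €1,000) moves to coinsurance.
Member's 20% share of €28,550 is €5,710.
Member responsibility before any cap: €1,000 + €5,710 = €6,710.
Adding €6,710 to the €200 already spent would give €6,910, which exceeds the €5,250 cap; the member pays just €5,250 − €200 = €5,050.
The plan picks up €29,550 − €5,050 = €24,500.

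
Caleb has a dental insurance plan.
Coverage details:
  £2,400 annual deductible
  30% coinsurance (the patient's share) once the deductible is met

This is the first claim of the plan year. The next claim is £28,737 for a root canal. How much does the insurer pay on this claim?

Deductible not yet touched, so the first £2,400 of the bill goes to the deductible.
That leaves £28,737 − £2,400 = £26,337 for coinsurance.
30% of £26,337 = £7,901.10 falls to the patient.
That puts the patient's cost at £2,400 + £7,901.10 = £10,301.10.
Insurer pays the balance: £28,737 − £10,301.10 = £18,435.90.

£18,435.90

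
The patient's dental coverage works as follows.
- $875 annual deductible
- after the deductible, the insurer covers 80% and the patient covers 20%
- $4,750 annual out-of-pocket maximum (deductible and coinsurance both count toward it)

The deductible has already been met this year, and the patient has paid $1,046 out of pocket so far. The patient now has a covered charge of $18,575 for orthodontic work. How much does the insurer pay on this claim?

$14,871

With the deductible met, the entire $18,575 is subject to coinsurance.
Coinsurance: $18,575 × 20% = $3,715.
That would bring total out-of-pocket to $4,761, past the $4,750 cap. The patient is capped at $4,750 − $1,046 = $3,704 on this claim.
The plan picks up $18,575 − $3,704 = $14,871.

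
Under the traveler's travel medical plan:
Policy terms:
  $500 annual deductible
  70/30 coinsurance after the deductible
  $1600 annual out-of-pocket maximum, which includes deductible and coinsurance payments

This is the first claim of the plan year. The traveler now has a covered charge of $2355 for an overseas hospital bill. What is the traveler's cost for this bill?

The full $500 deductible is still open; $500 of this bill applies to it.
That leaves $2355 − $500 = $1855 for coinsurance.
Traveler's 30% share of $1855 is $556.50.
Traveler responsibility before any cap: $500 + $556.50 = $1056.50.
Total out-of-pocket so far would be $0 + $1056.50 = $1056.50, below the $1600 cap — no reduction.

$1056.50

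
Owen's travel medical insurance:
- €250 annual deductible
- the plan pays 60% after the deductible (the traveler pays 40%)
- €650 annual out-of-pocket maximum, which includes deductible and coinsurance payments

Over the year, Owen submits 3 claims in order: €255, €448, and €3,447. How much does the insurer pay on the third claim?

Claim 1 — €255: €250 finishes the deductible; €5 goes to coinsurance; coinsurance €5 × 40% = €2. Traveler pays €252; OOP now €252. Plan pays €255 − €252 = €3.
Claim 2 — €448: deductible met; 40% of €448 = €179.20. Traveler pays €179.20; OOP now €431.20. Plan pays €448 − €179.20 = €268.80.
Claim 3 — €3,447: deductible already satisfied, so traveler's share is 40% × €3,447 = €1,378.80. Adding that to €431.20 gives €1,810, past the €650 cap; traveler pays only €650 − €431.20 = €218.80. Plan pays €3,447 − €218.80 = €3,228.20.

€3,228.20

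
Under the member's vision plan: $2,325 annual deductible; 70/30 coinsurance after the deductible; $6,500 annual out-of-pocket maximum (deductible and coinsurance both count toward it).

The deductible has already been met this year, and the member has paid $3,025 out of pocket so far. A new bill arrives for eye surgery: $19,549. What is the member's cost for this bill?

$3,475

The deductible is already satisfied, so the full bill goes to coinsurance.
Member's 30% share of $19,549 is $5,864.70.
That would bring total out-of-pocket to $8,889.70, past the $6,500 cap. The member is capped at $6,500 − $3,025 = $3,475 on this claim.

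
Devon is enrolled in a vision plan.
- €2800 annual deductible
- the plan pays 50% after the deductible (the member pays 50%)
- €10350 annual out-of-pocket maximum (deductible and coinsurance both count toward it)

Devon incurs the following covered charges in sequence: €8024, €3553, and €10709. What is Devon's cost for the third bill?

#1 (€8024): €2800 finishes the deductible; €5224 goes to coinsurance; coinsurance €5224 × 50% = €2612. Member owes €5412 (running OOP €5412).
#2 (€3553): 50% coinsurance on €3553 = €1776.50. Cost to member: €1776.50. OOP to date €7188.50.
#3 (€10709): deductible met; 50% of €10709 = €5354.50. OOP would hit €12543 > €10350, so the cap limits the member to €10350 − €7188.50 = €3161.50.

€3161.50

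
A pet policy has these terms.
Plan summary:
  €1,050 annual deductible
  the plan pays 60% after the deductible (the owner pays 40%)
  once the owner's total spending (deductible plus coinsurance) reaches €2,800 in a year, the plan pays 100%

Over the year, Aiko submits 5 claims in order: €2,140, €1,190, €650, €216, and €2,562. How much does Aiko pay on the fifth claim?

€491.60

#1 (€2,140): €1,050 to deductible, leaving €1,090; coinsurance €1,090 × 40% = €436. Cost to owner: €1,486. OOP to date €1,486.
#2 (€1,190): 40% coinsurance on €1,190 = €476. Owner owes €476 (running OOP €1,962).
#3 (€650): deductible met; 40% of €650 = €260. Cost to owner: €260. OOP to date €2,222.
#4 (€216): deductible met; 40% of €216 = €86.40. Owner owes €86.40 (running OOP €2,308.40).
#5 (€2,562): deductible met; 40% of €2,562 = €1,024.80. Adding that to €2,308.40 gives €3,333.20, past the €2,800 cap; owner pays only €2,800 − €2,308.40 = €491.60.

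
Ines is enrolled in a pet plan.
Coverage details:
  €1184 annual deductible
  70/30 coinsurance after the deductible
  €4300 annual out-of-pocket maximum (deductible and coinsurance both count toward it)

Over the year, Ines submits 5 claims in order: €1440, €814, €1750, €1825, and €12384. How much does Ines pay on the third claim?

€525

Claim 1 — €1440: €1184 finishes the deductible; €256 goes to coinsurance; 30% of €256 = €76.80. Cost to owner: €1260.80. OOP to date €1260.80.
Claim 2 — €814: deductible met; 30% of €814 = €244.20. Owner pays €244.20; OOP now €1505.
Claim 3 — €1750: deductible already satisfied, so owner's share is 30% × €1750 = €525. Owner pays €525; OOP now €2030.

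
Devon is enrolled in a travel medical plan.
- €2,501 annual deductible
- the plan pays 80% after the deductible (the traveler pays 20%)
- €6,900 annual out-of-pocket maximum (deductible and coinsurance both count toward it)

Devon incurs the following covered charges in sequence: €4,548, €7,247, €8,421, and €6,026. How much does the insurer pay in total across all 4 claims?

#1 (€4,548): €2,501 to deductible, leaving €2,047; coinsurance €2,047 × 20% = €409.40. Traveler pays €2,910.40; OOP now €2,910.40. Insurer: €4,548 − €2,910.40 = €1,637.60.
#2 (€7,247): deductible met; 20% of €7,247 = €1,449.40. Traveler owes €1,449.40 (running OOP €4,359.80). Insurer: €7,247 − €1,449.40 = €5,797.60.
#3 (€8,421): deductible already satisfied, so traveler's share is 20% × €8,421 = €1,684.20. Traveler owes €1,684.20 (running OOP €6,044). Insurer: €8,421 − €1,684.20 = €6,736.80.
#4 (€6,026): 20% coinsurance on €6,026 = €1,205.20. OOP would hit €7,249.20 > €6,900, so the cap limits the traveler to €6,900 − €6,044 = €856. Insurer: €6,026 − €856 = €5,170.
Insurer total = bills − traveler's total = €26,242 − €6,900 = €19,342.

€19,342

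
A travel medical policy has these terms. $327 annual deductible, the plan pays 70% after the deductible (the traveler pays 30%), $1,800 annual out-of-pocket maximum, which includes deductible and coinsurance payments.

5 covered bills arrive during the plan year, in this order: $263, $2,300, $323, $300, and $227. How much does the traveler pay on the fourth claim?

$90

Bill 1, $263: entire amount goes to the deductible. Cost to traveler: $263. OOP to date $263.
Bill 2, $2,300: $64 to deductible, leaving $2,236; traveler's 30% is $670.80. Cost to traveler: $734.80. OOP to date $997.80.
Bill 3, $323: deductible met; 30% of $323 = $96.90. Traveler pays $96.90; OOP now $1,094.70.
Bill 4, $300: 30% coinsurance on $300 = $90. Cost to traveler: $90. OOP to date $1,184.70.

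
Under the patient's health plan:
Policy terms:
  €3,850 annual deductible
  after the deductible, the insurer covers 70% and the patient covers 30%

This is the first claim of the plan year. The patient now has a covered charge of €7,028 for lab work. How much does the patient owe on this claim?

€4,803.40

Nothing has been paid toward the €3,850 deductible, so the first €3,850 of this charge is applied there.
That leaves €7,028 − €3,850 = €3,178 for coinsurance.
30% of €3,178 = €953.40 falls to the patient.
Patient responsibility: €3,850 + €953.40 = €4,803.40.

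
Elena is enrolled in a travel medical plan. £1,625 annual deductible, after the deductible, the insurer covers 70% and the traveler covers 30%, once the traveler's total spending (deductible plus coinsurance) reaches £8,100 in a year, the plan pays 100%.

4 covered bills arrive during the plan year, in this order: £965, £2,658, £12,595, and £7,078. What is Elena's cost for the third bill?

£3,778.50

Claim 1 (£965): all of it applies to the deductible. Traveler pays £965; OOP now £965.
Claim 2 (£2,658): £660 finishes the deductible; £1,998 goes to coinsurance; traveler's 30% is £599.40. Cost to traveler: £1,259.40. OOP to date £2,224.40.
Claim 3 (£12,595): deductible already satisfied, so traveler's share is 30% × £12,595 = £3,778.50. Cost to traveler: £3,778.50. OOP to date £6,002.90.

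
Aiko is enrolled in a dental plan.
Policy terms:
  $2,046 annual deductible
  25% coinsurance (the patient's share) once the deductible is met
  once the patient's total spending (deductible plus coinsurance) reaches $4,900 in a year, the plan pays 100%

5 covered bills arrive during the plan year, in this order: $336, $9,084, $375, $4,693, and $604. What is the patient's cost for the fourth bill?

$916.75

Claim 1 — $336: fully absorbed by the deductible. Patient owes $336 (running OOP $336).
Claim 2 — $9,084: deductible takes $1,710, $7,374 remains; 25% of $7,374 = $1,843.50. Patient pays $3,553.50; OOP now $3,889.50.
Claim 3 — $375: deductible already satisfied, so patient's share is 25% × $375 = $93.75. Patient pays $93.75; OOP now $3,983.25.
Claim 4 — $4,693: deductible met; 25% of $4,693 = $1,173.25. OOP would hit $5,156.50 > $4,900, so the cap limits the patient to $4,900 − $3,983.25 = $916.75.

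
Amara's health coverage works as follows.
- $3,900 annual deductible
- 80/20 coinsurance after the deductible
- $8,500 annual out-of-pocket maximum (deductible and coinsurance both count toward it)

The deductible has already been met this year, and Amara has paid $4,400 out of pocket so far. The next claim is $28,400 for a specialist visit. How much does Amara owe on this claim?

The deductible is already satisfied, so the full bill goes to coinsurance.
20% of $28,400 = $5,680 falls to the patient.
Adding $5,680 to the $4,400 already spent would give $10,080, which exceeds the $8,500 cap; the patient pays just $8,500 − $4,400 = $4,100.

$4,100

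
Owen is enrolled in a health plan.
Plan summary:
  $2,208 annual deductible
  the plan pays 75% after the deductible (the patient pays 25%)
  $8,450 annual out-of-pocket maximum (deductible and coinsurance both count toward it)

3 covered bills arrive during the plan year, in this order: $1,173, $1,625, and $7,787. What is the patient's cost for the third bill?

Claim 1 ($1,173): entire amount goes to the deductible. Cost to patient: $1,173. OOP to date $1,173.
Claim 2 ($1,625): $1,035 to deductible, leaving $590; 25% of $590 = $147.50. Cost to patient: $1,182.50. OOP to date $2,355.50.
Claim 3 ($7,787): deductible already satisfied, so patient's share is 25% × $7,787 = $1,946.75. Patient owes $1,946.75 (running OOP $4,302.25).

$1,946.75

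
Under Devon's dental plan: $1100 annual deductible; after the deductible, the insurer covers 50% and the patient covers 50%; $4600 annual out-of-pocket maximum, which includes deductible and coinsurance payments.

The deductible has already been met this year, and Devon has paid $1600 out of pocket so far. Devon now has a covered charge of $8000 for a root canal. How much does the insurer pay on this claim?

$5000

The deductible is already satisfied, so the full bill goes to coinsurance.
Patient's 50% share of $8000 is $4000.
That would bring total out-of-pocket to $5600, past the $4600 cap. The patient is capped at $4600 − $1600 = $3000 on this claim.
The plan picks up $8000 − $3000 = $5000.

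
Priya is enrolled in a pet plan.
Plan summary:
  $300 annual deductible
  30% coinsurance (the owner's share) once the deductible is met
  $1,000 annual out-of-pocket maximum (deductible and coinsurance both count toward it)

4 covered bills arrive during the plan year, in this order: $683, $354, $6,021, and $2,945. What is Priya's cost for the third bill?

$478.90

Claim 1 ($683): $300 to deductible, leaving $383; 30% of $383 = $114.90. Owner pays $414.90; OOP now $414.90.
Claim 2 ($354): deductible already satisfied, so owner's share is 30% × $354 = $106.20. Owner owes $106.20 (running OOP $521.10).
Claim 3 ($6,021): deductible met; 30% of $6,021 = $1,806.30. OOP would hit $2,327.40 > $1,000, so the cap limits the owner to $1,000 − $521.10 = $478.90.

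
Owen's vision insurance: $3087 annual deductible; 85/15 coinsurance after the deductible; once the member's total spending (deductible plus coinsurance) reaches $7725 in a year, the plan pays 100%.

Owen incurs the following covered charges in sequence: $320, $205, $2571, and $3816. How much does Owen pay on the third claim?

$2563.35

#1 ($320): fully absorbed by the deductible. Member owes $320 (running OOP $320).
#2 ($205): fully absorbed by the deductible. Cost to member: $205. OOP to date $525.
#3 ($2571): deductible takes $2562, $9 remains; member's 15% is $1.35. Member owes $2563.35 (running OOP $3088.35).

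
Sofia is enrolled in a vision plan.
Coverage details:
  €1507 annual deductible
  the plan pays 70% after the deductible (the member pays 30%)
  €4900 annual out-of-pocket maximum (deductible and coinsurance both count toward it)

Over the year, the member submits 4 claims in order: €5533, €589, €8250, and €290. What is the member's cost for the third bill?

#1 (€5533): deductible takes €1507, €4026 remains; coinsurance €4026 × 30% = €1207.80. Member pays €2714.80; OOP now €2714.80.
#2 (€589): deductible already satisfied, so member's share is 30% × €589 = €176.70. Member owes €176.70 (running OOP €2891.50).
#3 (€8250): deductible already satisfied, so member's share is 30% × €8250 = €2475. That would push OOP to €5366.50, over the €4900 cap, so member pays €4900 − €2891.50 = €2008.50.

€2008.50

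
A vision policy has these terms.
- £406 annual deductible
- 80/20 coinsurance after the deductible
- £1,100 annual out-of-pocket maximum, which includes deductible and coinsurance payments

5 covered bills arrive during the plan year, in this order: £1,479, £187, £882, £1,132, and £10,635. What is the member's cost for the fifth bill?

#1 (£1,479): £406 finishes the deductible; £1,073 goes to coinsurance; coinsurance £1,073 × 20% = £214.60. Member pays £620.60; OOP now £620.60.
#2 (£187): 20% coinsurance on £187 = £37.40. Member owes £37.40 (running OOP £658).
#3 (£882): deductible met; 20% of £882 = £176.40. Member owes £176.40 (running OOP £834.40).
#4 (£1,132): 20% coinsurance on £1,132 = £226.40. Member owes £226.40 (running OOP £1,060.80).
#5 (£10,635): deductible met; 20% of £10,635 = £2,127. That would push OOP to £3,187.80, over the £1,100 cap, so member pays £1,100 − £1,060.80 = £39.20.

£39.20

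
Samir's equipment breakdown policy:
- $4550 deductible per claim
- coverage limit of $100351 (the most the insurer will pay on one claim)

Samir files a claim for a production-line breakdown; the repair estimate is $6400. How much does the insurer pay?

Subtract the deductible: $6400 − $4550 = $1850.
$1850 is within the $100351 limit, so the insurer pays $1850.

$1850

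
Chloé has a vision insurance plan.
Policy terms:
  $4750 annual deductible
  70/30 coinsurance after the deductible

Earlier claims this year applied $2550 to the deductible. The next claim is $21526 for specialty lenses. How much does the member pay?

$7997.80

Remaining deductible: $4750 − $2550 = $2200.
The remaining $19326 (= $21526 − $2200) moves to coinsurance.
Member's 30% share of $19326 is $5797.80.
That puts the member's cost at $2200 + $5797.80 = $7997.80.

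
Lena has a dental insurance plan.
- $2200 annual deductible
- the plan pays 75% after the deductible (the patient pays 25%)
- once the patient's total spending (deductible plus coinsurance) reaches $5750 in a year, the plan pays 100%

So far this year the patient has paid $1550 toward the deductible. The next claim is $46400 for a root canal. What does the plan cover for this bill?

$42200

Deductible still to meet: $2200 − $1550 = $650.
The remaining $45750 (= $46400 − $650) moves to coinsurance.
Patient's 25% share of $45750 is $11437.50.
So the patient owes $650 + $11437.50 = $12087.50 before any cap.
That would bring total out-of-pocket to $13637.50, past the $5750 cap. The patient is capped at $5750 − $1550 = $4200 on this claim.
The insurer covers the remainder: $46400 − $4200 = $42200.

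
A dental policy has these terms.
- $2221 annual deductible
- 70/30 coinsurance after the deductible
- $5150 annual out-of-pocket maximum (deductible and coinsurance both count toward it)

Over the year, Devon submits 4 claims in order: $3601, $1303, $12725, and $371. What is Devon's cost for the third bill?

#1 ($3601): $2221 finishes the deductible; $1380 goes to coinsurance; 30% of $1380 = $414. Cost to patient: $2635. OOP to date $2635.
#2 ($1303): deductible already satisfied, so patient's share is 30% × $1303 = $390.90. Cost to patient: $390.90. OOP to date $3025.90.
#3 ($12725): deductible already satisfied, so patient's share is 30% × $12725 = $3817.50. Adding that to $3025.90 gives $6843.40, past the $5150 cap; patient pays only $5150 − $3025.90 = $2124.10.

$2124.10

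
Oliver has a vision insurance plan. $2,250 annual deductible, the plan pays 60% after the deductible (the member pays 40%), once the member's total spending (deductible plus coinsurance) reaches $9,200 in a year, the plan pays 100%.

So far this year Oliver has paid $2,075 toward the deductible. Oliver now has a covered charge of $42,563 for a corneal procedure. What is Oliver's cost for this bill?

Deductible still to meet: $2,250 − $2,075 = $175.
After the $175 deductible portion, $42,563 − $175 = $42,388 is subject to coinsurance.
Member's 40% share of $42,388 is $16,955.20.
That puts the member's cost at $175 + $16,955.20 = $17,130.20 before any cap.
Adding $17,130.20 to the $2,075 already spent would give $19,205.20, which exceeds the $9,200 cap; the member pays just $9,200 − $2,075 = $7,125.

$7,125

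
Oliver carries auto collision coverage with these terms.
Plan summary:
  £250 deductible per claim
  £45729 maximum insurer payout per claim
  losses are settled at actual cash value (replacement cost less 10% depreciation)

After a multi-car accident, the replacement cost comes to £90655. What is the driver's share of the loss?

Depreciate 10%: the covered value is £90655 × 0.9 = £81589.50.
Less the £250 deductible: £81589.50 − £250 = £81339.50.
£81339.50 exceeds the £45729 limit, so the insurer pays the limit: £45729.
Driver's share is the uncovered remainder: £90655 − £45729 = £44926.

£44926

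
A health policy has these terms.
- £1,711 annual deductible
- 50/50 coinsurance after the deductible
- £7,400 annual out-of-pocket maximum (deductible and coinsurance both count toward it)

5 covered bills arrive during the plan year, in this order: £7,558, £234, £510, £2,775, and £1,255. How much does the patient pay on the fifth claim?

£627.50

#1 (£7,558): £1,711 to deductible, leaving £5,847; coinsurance £5,847 × 50% = £2,923.50. Patient owes £4,634.50 (running OOP £4,634.50).
#2 (£234): deductible met; 50% of £234 = £117. Patient pays £117; OOP now £4,751.50.
#3 (£510): deductible already satisfied, so patient's share is 50% × £510 = £255. Patient pays £255; OOP now £5,006.50.
#4 (£2,775): 50% coinsurance on £2,775 = £1,387.50. Patient pays £1,387.50; OOP now £6,394.
#5 (£1,255): 50% coinsurance on £1,255 = £627.50. Patient pays £627.50; OOP now £7,021.50.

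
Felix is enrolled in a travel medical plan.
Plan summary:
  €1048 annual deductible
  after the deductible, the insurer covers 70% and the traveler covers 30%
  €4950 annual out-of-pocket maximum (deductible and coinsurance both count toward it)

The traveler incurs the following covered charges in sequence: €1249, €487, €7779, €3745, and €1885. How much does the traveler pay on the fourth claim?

Bill 1, €1249: deductible takes €1048, €201 remains; 30% of €201 = €60.30. Traveler owes €1108.30 (running OOP €1108.30).
Bill 2, €487: 30% coinsurance on €487 = €146.10. Traveler pays €146.10; OOP now €1254.40.
Bill 3, €7779: 30% coinsurance on €7779 = €2333.70. Traveler owes €2333.70 (running OOP €3588.10).
Bill 4, €3745: 30% coinsurance on €3745 = €1123.50. Traveler owes €1123.50 (running OOP €4711.60).

€1123.50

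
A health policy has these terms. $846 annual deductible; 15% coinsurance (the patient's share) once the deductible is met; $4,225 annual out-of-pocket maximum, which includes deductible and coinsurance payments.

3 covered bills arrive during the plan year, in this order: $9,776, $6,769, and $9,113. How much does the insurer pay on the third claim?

#1 ($9,776): $846 finishes the deductible; $8,930 goes to coinsurance; 15% of $8,930 = $1,339.50. Patient owes $2,185.50 (running OOP $2,185.50). Plan pays $9,776 − $2,185.50 = $7,590.50.
#2 ($6,769): deductible met; 15% of $6,769 = $1,015.35. Cost to patient: $1,015.35. OOP to date $3,200.85. Insurer: $6,769 − $1,015.35 = $5,753.65.
#3 ($9,113): deductible met; 15% of $9,113 = $1,366.95. OOP would hit $4,567.80 > $4,225, so the cap limits the patient to $4,225 − $3,200.85 = $1,024.15. Plan pays $9,113 − $1,024.15 = $8,088.85.

$8,088.85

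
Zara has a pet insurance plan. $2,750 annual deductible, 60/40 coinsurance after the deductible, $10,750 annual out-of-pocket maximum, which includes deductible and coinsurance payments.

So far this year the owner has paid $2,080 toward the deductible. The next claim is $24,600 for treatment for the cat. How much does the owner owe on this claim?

$8,670

$2,080 of the $2,750 deductible is already met, leaving $670.
That leaves $24,600 − $670 = $23,930 for coinsurance.
Owner's 40% share of $23,930 is $9,572.
That puts the owner's cost at $670 + $9,572 = $10,242 before any cap.
That would bring total out-of-pocket to $12,322, past the $10,750 cap. The owner is capped at $10,750 − $2,080 = $8,670 on this claim.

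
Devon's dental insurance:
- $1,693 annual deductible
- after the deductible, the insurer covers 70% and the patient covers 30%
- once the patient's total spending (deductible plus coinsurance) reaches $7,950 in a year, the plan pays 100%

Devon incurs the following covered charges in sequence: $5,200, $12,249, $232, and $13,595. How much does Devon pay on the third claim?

Bill 1, $5,200: deductible takes $1,693, $3,507 remains; 30% of $3,507 = $1,052.10. Patient pays $2,745.10; OOP now $2,745.10.
Bill 2, $12,249: 30% coinsurance on $12,249 = $3,674.70. Cost to patient: $3,674.70. OOP to date $6,419.80.
Bill 3, $232: 30% coinsurance on $232 = $69.60. Patient owes $69.60 (running OOP $6,489.40).

$69.60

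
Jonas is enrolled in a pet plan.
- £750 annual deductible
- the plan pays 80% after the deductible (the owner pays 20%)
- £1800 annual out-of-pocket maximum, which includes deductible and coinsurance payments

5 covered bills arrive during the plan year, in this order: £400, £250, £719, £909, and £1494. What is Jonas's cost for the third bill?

£223.80

Claim 1 (£400): fully absorbed by the deductible. Owner owes £400 (running OOP £400).
Claim 2 (£250): entire amount goes to the deductible. Owner pays £250; OOP now £650.
Claim 3 (£719): deductible takes £100, £619 remains; coinsurance £619 × 20% = £123.80. Owner pays £223.80; OOP now £873.80.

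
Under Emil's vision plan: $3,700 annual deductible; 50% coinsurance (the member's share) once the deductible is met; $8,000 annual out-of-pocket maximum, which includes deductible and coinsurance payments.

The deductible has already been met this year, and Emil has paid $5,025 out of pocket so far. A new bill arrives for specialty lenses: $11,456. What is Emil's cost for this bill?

The deductible is already satisfied, so the full bill goes to coinsurance.
Coinsurance: $11,456 × 50% = $5,728.
Adding $5,728 to the $5,025 already spent would give $10,753, which exceeds the $8,000 cap; the member pays just $8,000 − $5,025 = $2,975.

$2,975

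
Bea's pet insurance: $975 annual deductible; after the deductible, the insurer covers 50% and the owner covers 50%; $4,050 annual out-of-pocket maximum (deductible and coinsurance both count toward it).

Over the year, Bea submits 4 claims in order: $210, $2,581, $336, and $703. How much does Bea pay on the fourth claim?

$351.50

Claim 1 ($210): all of it applies to the deductible. Cost to owner: $210. OOP to date $210.
Claim 2 ($2,581): $765 to deductible, leaving $1,816; owner's 50% is $908. Owner pays $1,673; OOP now $1,883.
Claim 3 ($336): 50% coinsurance on $336 = $168. Cost to owner: $168. OOP to date $2,051.
Claim 4 ($703): 50% coinsurance on $703 = $351.50. Owner pays $351.50; OOP now $2,402.50.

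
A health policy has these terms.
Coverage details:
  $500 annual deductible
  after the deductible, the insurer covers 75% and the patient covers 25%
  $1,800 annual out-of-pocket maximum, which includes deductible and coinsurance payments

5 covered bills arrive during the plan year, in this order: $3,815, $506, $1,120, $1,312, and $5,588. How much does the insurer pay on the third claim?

Bill 1, $3,815: $500 to deductible, leaving $3,315; patient's 25% is $828.75. Cost to patient: $1,328.75. OOP to date $1,328.75. Insurer: $3,815 − $1,328.75 = $2,486.25.
Bill 2, $506: 25% coinsurance on $506 = $126.50. Cost to patient: $126.50. OOP to date $1,455.25. Insurer: $506 − $126.50 = $379.50.
Bill 3, $1,120: 25% coinsurance on $1,120 = $280. Cost to patient: $280. OOP to date $1,735.25. Insurer: $1,120 − $280 = $840.

$840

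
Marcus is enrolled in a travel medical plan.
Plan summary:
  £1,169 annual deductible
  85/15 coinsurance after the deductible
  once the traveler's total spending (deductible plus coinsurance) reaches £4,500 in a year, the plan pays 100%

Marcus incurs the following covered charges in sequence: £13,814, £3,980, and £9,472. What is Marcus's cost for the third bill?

£837.25

#1 (£13,814): deductible takes £1,169, £12,645 remains; coinsurance £12,645 × 15% = £1,896.75. Traveler pays £3,065.75; OOP now £3,065.75.
#2 (£3,980): 15% coinsurance on £3,980 = £597. Traveler pays £597; OOP now £3,662.75.
#3 (£9,472): 15% coinsurance on £9,472 = £1,420.80. Adding that to £3,662.75 gives £5,083.55, past the £4,500 cap; traveler pays only £4,500 − £3,662.75 = £837.25.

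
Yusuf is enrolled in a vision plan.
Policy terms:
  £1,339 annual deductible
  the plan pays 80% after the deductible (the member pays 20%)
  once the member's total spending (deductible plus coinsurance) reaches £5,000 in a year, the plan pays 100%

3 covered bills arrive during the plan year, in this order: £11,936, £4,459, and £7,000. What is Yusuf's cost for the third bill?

Claim 1 (£11,936): £1,339 to deductible, leaving £10,597; 20% of £10,597 = £2,119.40. Member owes £3,458.40 (running OOP £3,458.40).
Claim 2 (£4,459): 20% coinsurance on £4,459 = £891.80. Member owes £891.80 (running OOP £4,350.20).
Claim 3 (£7,000): deductible already satisfied, so member's share is 20% × £7,000 = £1,400. That would push OOP to £5,750.20, over the £5,000 cap, so member pays £5,000 − £4,350.20 = £649.80.

£649.80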